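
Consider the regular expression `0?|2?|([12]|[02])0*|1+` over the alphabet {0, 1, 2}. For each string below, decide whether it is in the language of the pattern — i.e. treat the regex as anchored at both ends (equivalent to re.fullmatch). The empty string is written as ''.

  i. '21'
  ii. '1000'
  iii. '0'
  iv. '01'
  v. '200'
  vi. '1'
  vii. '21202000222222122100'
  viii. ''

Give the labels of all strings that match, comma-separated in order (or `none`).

i → no match
ii → match
iii → match
iv → no match
v → match
vi → match
vii → no match
viii → match

ii, iii, v, vi, viii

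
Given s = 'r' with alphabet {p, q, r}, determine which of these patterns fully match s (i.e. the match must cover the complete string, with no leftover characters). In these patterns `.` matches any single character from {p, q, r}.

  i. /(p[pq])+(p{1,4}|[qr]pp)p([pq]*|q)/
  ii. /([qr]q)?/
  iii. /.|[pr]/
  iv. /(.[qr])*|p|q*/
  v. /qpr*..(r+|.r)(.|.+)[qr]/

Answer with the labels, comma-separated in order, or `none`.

i → no match — must start with 'p'
ii → no match
iii → match
iv → no match
v → no match — must start with 'qp'

iii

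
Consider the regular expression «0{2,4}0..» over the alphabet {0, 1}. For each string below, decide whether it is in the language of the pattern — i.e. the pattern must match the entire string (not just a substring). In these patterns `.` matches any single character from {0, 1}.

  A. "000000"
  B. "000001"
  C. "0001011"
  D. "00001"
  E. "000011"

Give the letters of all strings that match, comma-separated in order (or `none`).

A, B, D, E

A. "000000" → match
B. "000001" → match
C. "0001011" → no match
D. "00001" → match
E. "000011" → match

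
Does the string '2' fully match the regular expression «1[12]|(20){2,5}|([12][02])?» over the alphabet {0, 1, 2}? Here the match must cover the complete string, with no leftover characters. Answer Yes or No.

No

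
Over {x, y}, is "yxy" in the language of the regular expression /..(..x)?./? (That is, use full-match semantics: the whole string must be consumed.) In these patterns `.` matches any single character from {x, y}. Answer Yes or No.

Yes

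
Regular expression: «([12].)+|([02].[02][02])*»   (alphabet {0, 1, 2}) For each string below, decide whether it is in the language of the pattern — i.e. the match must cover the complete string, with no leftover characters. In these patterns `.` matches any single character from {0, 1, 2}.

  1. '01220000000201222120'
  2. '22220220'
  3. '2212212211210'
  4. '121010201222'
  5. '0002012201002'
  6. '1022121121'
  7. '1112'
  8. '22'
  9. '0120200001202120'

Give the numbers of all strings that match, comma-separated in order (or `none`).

1, 2, 4, 6, 7, 8, 9

1 → match
2. '22220220' → match
3 → no match
4. '121010201222' → match
5 → no match
6. '1022121121' → match
7. '1112' → match
8. '22' → match
9 → match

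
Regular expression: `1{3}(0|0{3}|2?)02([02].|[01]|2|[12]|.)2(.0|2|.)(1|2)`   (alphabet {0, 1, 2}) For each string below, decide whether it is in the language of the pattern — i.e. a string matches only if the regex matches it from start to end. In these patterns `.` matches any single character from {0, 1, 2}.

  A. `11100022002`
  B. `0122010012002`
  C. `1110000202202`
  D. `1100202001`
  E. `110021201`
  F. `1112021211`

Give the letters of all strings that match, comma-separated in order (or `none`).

A → no match
B → no match — must start with `1`
C → match
D → no match
E → no match
F → match

C, F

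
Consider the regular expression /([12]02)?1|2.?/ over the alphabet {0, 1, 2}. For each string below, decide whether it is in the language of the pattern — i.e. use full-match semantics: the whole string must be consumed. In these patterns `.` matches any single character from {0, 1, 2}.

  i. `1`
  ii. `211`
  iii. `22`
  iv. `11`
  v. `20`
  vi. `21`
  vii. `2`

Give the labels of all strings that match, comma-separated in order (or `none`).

i → match
ii → no match
iii → match
iv → no match
v → match
vi → match
vii → match

i, iii, v, vi, vii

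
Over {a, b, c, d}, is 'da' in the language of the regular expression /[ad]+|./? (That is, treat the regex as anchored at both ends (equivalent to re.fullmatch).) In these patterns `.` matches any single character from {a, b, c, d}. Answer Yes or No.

Yes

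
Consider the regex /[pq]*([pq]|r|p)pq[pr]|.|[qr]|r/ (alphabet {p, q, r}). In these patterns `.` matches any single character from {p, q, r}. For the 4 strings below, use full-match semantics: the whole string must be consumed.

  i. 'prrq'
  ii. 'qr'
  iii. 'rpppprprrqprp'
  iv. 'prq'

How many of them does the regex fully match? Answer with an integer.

i → no match
ii → no match
iii → no match
iv → no match
Total matched: 0

0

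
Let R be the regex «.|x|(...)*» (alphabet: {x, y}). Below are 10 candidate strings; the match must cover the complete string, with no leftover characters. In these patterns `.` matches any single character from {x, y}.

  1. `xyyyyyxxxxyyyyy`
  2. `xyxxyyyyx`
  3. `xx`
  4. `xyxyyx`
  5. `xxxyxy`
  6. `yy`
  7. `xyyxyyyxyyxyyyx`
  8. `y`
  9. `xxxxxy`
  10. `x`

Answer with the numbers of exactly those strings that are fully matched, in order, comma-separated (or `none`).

1, 2, 4, 5, 7, 8, 9, 10

1 → match
2 → match
3 → no match
4 → match
5 → match
6 → no match
7 → match
8 → match
9 → match
10 → match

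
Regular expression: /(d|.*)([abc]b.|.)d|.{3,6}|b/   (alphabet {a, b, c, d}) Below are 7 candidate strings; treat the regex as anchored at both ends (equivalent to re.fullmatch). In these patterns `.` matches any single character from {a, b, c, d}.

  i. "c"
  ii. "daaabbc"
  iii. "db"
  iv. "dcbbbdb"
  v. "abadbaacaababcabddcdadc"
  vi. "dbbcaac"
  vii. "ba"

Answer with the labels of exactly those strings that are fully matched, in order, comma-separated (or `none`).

i → no match
ii → no match
iii → no match
iv → no match
v → no match
vi → no match
vii → no match

none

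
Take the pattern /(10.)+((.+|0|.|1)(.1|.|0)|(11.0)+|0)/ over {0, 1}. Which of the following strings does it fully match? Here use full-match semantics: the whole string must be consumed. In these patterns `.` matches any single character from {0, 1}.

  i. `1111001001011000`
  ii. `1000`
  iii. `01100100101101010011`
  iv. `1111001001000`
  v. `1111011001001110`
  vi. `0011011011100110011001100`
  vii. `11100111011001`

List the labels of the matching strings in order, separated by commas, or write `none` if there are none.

i → no match — must start with `10`
ii. `1000` → match
iii → no match — must start with `10`
iv → no match — must start with `10`
v → no match — must start with `10`
vi → no match — must start with `10`
vii → no match — must start with `10`

ii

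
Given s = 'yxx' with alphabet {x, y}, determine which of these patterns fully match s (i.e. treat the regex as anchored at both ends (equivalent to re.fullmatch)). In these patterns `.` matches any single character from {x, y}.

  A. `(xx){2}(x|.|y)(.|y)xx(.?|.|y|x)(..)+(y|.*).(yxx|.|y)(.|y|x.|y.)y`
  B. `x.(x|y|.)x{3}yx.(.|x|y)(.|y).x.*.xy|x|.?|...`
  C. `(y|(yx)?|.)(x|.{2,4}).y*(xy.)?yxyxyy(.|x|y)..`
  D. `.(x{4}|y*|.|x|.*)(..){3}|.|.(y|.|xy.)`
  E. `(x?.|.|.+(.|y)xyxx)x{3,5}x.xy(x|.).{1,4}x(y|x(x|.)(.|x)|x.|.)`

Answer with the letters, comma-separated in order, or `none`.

A → no match — must start with 'xx'
B → match
C → no match
D → no match
E → no match

B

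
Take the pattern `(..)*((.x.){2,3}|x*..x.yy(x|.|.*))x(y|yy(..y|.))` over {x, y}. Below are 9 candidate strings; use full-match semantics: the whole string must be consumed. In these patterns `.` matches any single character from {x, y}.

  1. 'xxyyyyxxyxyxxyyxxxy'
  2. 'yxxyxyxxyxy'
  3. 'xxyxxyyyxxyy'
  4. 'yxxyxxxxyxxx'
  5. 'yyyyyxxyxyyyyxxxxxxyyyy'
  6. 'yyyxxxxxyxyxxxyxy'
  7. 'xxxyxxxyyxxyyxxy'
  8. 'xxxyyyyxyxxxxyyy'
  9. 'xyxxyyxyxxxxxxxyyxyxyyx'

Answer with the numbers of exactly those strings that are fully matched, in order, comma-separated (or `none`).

1 → match
2 → match
3 → no match
4 → no match
5 → no match
6 → no match
7 → match
8 → match
9 → match

1, 2, 7, 8, 9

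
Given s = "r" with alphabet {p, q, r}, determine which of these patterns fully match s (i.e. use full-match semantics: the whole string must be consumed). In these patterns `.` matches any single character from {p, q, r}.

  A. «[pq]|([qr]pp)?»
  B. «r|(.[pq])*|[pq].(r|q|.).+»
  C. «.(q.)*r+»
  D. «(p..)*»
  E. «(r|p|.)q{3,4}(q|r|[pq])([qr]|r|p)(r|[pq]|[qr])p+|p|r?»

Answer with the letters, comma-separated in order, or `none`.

A → no match
B → match
C → no match
D → no match
E → match

B, E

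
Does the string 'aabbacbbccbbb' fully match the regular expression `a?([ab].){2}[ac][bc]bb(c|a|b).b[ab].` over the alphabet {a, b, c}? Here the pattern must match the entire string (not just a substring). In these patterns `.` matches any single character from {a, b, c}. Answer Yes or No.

Yes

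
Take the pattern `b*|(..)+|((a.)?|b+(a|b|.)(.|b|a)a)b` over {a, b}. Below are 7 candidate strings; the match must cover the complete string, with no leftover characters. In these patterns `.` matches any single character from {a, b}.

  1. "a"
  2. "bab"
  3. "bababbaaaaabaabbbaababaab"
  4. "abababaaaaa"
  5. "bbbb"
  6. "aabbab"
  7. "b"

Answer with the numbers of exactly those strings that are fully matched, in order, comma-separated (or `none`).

5, 6, 7

1. "a" → no match
2. "bab" → no match
3 → no match
4. "abababaaaaa" → no match
5. "bbbb" → match
6. "aabbab" → match
7. "b" → match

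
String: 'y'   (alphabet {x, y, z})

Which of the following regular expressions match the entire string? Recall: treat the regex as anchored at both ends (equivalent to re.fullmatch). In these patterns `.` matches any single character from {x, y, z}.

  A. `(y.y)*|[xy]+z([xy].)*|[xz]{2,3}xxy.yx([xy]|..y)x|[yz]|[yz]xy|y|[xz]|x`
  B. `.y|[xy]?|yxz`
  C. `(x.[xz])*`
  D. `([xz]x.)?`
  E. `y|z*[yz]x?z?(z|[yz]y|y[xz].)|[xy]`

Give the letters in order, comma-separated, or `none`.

A, B, E

A → match
B → match
C → no match
D → no match
E → match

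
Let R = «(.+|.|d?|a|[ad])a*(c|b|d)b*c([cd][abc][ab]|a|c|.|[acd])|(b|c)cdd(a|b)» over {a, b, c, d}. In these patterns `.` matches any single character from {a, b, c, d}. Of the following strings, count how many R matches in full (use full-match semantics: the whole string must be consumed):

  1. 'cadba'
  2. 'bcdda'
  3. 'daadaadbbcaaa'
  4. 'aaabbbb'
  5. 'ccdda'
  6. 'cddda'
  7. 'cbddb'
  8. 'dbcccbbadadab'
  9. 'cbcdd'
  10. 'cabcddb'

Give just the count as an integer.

2

1. 'cadba' → no match
2. 'bcdda' → match
3 → no match
4. 'aaabbbb' → no match
5. 'ccdda' → match
6. 'cddda' → no match
7. 'cbddb' → no match
8 → no match
9. 'cbcdd' → no match
10. 'cabcddb' → no match
Total matched: 2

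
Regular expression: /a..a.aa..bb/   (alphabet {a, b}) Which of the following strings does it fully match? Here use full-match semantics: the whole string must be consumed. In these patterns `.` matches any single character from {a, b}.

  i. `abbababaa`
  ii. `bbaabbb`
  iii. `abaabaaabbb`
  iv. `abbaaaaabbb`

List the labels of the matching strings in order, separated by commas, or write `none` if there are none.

i → no match — must end with `bb`
ii → no match — must start with `a`
iii → match
iv → match

iii, iv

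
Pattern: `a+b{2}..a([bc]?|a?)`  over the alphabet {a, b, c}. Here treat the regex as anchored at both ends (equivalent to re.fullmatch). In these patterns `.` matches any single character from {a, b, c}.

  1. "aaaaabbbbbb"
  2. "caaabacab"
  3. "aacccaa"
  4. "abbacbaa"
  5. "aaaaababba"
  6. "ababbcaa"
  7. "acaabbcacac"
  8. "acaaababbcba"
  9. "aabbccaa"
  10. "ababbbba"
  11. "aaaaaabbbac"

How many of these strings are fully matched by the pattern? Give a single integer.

1 → no match
2 → no match — must start with "a"
3 → no match
4 → no match
5 → no match
6 → no match
7 → no match
8 → no match
9 → match
10 → no match
11 → no match
Total matched: 1

1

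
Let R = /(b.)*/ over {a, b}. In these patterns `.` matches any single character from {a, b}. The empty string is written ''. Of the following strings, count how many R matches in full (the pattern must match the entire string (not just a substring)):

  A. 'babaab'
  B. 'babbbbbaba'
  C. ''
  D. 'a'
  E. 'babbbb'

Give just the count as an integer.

A → no match
B → match
C → match
D → no match
E → match
Total matched: 3

3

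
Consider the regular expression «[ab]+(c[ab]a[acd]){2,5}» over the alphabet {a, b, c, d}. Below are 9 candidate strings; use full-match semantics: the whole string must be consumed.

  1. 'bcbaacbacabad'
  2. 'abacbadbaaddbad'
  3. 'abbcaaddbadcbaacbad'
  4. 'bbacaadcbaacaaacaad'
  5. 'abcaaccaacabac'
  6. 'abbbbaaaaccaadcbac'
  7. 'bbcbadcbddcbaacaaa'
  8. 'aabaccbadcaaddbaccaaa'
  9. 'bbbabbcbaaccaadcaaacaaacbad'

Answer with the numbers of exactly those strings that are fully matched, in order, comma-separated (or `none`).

4

1 → no match
2 → no match
3 → no match
4 → match
5 → no match
6 → no match
7 → no match
8 → no match
9 → no match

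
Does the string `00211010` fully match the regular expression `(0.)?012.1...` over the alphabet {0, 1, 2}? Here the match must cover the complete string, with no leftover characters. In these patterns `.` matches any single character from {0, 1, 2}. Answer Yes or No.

No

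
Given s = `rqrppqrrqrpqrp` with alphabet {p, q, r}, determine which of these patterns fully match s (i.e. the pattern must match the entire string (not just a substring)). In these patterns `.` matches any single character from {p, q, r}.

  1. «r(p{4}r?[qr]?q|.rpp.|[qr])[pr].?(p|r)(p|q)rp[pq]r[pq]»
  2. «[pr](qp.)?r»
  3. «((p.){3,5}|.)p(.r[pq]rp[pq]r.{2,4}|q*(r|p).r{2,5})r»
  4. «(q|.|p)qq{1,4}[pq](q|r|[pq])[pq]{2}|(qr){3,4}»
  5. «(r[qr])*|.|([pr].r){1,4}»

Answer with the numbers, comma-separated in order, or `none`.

1

1 → match
2 → no match — must end with `r`
3 → no match — must end with `r`
4 → no match
5 → no match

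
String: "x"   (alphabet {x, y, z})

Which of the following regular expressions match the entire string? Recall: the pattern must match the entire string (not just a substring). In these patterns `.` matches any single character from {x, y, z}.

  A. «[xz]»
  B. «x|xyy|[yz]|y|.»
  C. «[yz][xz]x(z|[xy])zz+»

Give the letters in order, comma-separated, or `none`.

A → match
B → match
C → no match — must end with "z"

A, B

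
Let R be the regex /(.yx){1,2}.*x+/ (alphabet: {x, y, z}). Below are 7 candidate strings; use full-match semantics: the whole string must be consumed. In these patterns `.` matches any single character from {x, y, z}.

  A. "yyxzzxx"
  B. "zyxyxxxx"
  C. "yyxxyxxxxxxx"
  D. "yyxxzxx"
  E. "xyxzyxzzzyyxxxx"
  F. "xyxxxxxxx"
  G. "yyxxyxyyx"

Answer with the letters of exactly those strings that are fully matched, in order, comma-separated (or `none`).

A, B, C, D, E, F, G

A. "yyxzzxx" → match
B. "zyxyxxxx" → match
C. "yyxxyxxxxxxx" → match
D. "yyxxzxx" → match
E → match
F. "xyxxxxxxx" → match
G. "yyxxyxyyx" → match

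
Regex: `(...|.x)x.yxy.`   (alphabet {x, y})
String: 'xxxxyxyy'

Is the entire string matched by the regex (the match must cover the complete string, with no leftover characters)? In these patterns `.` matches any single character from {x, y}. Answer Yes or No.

Yes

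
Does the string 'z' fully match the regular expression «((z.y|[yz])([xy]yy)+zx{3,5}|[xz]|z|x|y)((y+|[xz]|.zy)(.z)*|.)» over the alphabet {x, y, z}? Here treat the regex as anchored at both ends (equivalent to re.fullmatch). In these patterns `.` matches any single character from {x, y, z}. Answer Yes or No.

No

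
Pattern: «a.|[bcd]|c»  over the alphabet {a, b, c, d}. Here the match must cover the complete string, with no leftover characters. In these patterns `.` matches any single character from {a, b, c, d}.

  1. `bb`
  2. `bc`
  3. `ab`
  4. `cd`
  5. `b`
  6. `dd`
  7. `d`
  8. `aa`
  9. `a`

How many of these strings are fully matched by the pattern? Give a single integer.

4

1 → no match
2 → no match
3 → match
4 → no match
5 → match
6 → no match
7 → match
8 → match
9 → no match
Total matched: 4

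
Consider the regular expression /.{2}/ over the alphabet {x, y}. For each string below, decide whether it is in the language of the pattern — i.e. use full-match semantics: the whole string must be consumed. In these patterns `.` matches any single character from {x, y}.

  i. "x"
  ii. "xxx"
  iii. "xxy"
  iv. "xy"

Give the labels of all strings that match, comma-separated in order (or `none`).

iv

i. "x" → no match
ii. "xxx" → no match
iii. "xxy" → no match
iv. "xy" → match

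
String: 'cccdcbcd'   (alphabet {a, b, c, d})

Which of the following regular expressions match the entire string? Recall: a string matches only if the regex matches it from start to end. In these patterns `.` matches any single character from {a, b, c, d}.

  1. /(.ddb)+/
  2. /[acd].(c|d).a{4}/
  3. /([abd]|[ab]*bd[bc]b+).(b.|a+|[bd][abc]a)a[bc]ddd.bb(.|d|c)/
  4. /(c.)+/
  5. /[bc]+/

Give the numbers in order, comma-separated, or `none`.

4

1 → no match — must end with 'ddb'
2 → no match — must end with 'a'
3 → no match
4 → match
5 → no match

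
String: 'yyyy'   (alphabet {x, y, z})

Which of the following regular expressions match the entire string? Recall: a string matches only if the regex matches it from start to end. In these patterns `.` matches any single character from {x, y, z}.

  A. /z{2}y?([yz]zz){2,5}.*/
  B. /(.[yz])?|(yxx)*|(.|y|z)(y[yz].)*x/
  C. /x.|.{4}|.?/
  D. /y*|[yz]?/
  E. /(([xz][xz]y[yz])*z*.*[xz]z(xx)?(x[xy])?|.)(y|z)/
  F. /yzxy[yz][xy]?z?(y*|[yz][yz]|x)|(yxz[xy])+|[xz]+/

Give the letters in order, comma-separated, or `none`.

C, D

A → no match — must start with 'z'
B → no match
C → match
D → match
E → no match
F → no match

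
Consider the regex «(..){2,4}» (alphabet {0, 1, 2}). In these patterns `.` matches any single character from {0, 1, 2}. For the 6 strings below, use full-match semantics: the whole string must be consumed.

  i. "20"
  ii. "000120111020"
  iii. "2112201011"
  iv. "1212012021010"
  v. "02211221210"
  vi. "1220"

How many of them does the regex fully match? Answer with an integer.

i → no match
ii → no match
iii → no match
iv → no match
v → no match
vi → match
Total matched: 1

1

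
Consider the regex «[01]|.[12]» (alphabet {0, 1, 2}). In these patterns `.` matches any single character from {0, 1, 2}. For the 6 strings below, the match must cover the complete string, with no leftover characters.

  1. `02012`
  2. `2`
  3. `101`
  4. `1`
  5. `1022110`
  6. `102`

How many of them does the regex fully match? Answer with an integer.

1. `02012` → no match
2. `2` → no match
3. `101` → no match
4. `1` → match
5. `1022110` → no match
6. `102` → no match
Total matched: 1

1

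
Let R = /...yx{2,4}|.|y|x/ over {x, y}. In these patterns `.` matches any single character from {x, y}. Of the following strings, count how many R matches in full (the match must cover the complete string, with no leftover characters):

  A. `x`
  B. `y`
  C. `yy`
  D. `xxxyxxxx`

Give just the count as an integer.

3

A → match
B → match
C → no match
D → match
Total matched: 3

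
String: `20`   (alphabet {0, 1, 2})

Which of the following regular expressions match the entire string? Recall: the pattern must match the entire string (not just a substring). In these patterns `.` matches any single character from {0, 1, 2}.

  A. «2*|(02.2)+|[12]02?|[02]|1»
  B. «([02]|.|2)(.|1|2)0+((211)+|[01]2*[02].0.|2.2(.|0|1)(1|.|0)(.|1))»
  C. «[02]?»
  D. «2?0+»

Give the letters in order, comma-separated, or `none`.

A → match
B → no match
C → no match
D → match

A, D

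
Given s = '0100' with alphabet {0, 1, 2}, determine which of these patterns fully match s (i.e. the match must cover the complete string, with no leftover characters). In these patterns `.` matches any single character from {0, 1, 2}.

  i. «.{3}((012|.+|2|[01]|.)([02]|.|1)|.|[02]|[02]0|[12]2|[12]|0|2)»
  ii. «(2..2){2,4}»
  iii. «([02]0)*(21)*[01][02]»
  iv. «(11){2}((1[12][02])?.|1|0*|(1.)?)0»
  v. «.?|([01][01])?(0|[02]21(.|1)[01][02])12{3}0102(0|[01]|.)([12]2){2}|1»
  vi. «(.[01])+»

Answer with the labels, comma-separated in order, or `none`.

i, vi

i → match
ii → no match — must start with '2'
iii → no match
iv → no match — must start with '11'
v → no match
vi → match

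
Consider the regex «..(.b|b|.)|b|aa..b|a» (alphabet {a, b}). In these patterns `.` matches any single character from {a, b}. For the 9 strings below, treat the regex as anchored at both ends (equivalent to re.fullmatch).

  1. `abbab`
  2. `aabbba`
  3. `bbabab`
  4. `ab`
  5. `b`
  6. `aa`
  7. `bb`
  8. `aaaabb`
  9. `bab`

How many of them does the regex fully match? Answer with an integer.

2

1 → no match
2 → no match
3 → no match
4 → no match
5 → match
6 → no match
7 → no match
8 → no match
9 → match
Total matched: 2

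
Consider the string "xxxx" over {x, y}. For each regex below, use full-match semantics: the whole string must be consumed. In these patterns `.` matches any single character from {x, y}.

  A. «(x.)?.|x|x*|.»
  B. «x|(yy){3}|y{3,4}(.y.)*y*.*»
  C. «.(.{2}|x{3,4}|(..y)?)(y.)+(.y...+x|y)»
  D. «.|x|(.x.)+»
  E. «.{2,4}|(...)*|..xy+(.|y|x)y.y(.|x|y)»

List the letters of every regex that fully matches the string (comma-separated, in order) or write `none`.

A → match
B → no match
C → no match
D → no match
E → match

A, E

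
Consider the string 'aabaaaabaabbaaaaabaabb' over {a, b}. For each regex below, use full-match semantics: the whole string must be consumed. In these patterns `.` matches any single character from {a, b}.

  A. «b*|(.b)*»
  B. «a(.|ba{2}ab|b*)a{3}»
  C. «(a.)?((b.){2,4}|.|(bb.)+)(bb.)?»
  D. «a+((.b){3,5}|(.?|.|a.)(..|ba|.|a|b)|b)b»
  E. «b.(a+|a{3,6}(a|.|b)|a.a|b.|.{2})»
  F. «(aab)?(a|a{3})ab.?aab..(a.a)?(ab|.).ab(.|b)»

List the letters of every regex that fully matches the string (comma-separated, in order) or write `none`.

A → no match
B → no match — must end with 'a'
C → no match
D → no match
E → no match — must start with 'b'
F → match

F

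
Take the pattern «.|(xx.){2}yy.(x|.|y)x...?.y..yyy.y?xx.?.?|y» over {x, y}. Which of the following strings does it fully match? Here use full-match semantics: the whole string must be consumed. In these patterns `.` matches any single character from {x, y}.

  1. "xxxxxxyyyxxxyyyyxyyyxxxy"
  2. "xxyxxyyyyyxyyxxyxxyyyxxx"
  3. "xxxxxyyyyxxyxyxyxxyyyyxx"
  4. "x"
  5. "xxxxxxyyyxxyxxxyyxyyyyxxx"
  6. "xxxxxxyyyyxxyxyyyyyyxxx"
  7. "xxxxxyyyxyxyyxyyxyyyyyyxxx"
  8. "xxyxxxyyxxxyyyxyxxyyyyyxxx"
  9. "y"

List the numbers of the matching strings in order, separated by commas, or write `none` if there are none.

1, 2, 3, 4, 5, 6, 7, 8, 9

1 → match
2 → match
3 → match
4 → match
5 → match
6 → match
7 → match
8 → match
9 → match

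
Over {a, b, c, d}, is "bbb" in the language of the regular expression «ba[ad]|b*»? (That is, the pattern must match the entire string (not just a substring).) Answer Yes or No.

Yes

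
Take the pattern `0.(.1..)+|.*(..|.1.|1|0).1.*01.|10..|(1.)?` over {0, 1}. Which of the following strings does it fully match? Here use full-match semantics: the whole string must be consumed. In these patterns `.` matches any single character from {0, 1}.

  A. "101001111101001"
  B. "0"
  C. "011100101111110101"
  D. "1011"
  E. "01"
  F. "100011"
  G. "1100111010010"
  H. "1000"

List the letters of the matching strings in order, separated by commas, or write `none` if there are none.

A → no match
B → no match
C → no match
D → match
E → no match
F → no match
G → match
H → match

D, G, H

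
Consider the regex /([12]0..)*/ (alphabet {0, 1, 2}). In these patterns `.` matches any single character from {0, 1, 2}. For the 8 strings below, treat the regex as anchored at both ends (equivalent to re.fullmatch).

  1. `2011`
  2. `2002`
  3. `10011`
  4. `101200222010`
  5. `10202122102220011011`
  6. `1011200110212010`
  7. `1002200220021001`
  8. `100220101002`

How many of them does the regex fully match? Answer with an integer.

5

1. `2011` → match
2. `2002` → match
3. `10011` → no match
4. `101200222010` → no match
5 → no match
6 → match
7 → match
8. `100220101002` → match
Total matched: 5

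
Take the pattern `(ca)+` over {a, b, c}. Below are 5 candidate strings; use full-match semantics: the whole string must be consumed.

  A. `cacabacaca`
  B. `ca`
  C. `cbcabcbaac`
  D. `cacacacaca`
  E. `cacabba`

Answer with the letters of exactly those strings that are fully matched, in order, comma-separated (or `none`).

B, D

A → no match
B → match
C → no match — must start with `ca`
D → match
E → no match — must end with `ca`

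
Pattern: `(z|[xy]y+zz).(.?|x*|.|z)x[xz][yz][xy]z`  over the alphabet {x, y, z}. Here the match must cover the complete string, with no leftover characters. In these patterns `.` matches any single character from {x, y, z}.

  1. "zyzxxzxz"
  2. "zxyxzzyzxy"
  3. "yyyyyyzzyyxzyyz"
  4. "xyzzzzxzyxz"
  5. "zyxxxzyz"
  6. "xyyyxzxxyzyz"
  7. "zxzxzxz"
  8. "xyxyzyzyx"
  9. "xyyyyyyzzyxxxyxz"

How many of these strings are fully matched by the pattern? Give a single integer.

1 → match
2 → no match — must end with "z"
3 → match
4 → match
5 → match
6 → no match
7 → no match
8 → no match — must end with "z"
9 → match
Total matched: 5

5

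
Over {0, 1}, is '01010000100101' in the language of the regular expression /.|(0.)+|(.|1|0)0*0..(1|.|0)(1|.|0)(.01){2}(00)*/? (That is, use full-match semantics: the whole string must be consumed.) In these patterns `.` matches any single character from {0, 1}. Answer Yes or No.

No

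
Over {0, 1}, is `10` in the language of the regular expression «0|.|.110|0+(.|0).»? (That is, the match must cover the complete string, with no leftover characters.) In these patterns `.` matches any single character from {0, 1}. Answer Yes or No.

No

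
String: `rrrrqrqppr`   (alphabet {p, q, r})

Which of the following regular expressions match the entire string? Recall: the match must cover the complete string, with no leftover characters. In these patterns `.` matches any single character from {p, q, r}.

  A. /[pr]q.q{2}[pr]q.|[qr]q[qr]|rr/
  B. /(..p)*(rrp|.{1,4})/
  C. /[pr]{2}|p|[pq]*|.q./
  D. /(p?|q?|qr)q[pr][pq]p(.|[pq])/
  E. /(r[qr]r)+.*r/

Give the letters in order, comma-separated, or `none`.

A → no match
B → no match
C → no match
D → no match
E → match

E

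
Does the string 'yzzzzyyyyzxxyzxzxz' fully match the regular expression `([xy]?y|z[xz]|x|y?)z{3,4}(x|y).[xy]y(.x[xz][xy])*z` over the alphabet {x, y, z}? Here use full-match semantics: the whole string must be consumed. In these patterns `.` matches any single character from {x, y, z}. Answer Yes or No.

Yes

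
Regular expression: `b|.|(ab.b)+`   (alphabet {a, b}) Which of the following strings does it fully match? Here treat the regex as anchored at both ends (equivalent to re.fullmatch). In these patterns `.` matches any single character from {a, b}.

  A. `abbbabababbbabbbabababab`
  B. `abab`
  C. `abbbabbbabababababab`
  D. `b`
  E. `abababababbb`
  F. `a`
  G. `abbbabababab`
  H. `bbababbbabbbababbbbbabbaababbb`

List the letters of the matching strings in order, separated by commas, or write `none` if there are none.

A → match
B. `abab` → match
C → match
D. `b` → match
E. `abababababbb` → match
F. `a` → match
G. `abbbabababab` → match
H → no match

A, B, C, D, E, F, G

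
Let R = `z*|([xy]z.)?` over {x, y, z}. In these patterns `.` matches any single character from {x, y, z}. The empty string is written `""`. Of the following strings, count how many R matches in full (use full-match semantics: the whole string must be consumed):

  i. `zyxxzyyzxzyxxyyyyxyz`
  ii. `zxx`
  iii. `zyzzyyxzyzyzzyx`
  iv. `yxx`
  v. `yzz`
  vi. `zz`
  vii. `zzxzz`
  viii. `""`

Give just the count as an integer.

i → no match
ii → no match
iii → no match
iv → no match
v → match
vi → match
vii → no match
viii → match
Total matched: 3

3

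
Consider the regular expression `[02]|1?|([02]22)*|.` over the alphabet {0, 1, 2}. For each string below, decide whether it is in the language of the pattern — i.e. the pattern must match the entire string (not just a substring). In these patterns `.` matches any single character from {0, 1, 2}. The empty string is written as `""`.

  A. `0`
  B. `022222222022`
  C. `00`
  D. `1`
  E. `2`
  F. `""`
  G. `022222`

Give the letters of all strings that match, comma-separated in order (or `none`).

A. `0` → match
B. `022222222022` → match
C. `00` → no match
D. `1` → match
E. `2` → match
F. `""` → match
G. `022222` → match

A, B, D, E, F, G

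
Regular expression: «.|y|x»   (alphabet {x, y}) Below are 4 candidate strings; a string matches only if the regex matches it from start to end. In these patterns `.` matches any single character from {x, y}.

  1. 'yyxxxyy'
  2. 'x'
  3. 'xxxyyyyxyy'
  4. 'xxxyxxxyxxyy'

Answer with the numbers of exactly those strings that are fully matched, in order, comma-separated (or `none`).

1 → no match
2 → match
3 → no match
4 → no match

2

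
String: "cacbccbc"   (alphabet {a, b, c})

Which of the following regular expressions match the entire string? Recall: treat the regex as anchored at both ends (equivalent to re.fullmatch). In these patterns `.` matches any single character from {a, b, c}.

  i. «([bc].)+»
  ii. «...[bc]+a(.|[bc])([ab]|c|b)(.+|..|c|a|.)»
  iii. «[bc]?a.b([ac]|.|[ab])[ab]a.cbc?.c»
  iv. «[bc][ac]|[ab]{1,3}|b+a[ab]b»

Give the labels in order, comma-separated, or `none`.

i → match
ii → no match
iii → no match
iv → no match

i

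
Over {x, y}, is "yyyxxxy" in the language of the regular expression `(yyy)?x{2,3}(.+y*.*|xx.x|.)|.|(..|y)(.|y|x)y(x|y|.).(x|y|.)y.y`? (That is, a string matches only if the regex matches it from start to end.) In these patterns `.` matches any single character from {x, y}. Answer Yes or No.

Yes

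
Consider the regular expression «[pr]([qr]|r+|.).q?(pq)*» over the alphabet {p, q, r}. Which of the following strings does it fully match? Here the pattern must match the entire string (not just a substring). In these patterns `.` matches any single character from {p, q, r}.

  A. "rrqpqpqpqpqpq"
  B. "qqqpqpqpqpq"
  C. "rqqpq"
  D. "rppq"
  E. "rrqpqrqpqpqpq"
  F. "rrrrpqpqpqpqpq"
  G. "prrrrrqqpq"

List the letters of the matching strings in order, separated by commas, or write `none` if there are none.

A, C, D, F, G

A → match
B. "qqqpqpqpqpq" → no match
C. "rqqpq" → match
D. "rppq" → match
E → no match
F → match
G. "prrrrrqqpq" → match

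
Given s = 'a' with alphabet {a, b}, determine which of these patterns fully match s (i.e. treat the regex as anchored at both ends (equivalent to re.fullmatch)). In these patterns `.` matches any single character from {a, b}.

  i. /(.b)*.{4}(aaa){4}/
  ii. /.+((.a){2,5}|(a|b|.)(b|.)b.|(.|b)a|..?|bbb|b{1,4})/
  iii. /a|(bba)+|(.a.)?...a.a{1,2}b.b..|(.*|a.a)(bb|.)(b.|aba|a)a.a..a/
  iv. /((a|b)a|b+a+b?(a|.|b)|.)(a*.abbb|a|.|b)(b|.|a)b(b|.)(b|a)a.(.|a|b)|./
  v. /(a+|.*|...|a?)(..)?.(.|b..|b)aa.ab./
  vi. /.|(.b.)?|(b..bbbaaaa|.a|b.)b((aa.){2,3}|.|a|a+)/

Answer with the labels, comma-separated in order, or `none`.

iii, iv, vi

i → no match — must end with 'aaa'
ii → no match
iii → match
iv → match
v → no match
vi → match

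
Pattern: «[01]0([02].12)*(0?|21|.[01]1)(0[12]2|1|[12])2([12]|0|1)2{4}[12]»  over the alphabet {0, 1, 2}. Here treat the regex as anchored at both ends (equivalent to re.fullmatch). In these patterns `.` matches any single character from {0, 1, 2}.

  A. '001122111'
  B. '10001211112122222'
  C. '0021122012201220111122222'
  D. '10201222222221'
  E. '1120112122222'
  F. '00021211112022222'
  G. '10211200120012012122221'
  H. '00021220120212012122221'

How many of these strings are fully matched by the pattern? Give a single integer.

A → no match
B → match
C → no match
D → match
E → no match
F → match
G → match
H → match
Total matched: 5

5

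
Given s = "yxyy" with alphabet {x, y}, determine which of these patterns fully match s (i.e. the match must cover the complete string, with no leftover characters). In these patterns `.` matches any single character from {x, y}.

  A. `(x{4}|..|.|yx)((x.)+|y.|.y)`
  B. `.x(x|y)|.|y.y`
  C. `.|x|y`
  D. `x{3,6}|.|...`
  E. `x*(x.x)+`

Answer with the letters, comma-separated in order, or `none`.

A → match
B → no match
C → no match
D → no match
E → no match — must end with "x"

A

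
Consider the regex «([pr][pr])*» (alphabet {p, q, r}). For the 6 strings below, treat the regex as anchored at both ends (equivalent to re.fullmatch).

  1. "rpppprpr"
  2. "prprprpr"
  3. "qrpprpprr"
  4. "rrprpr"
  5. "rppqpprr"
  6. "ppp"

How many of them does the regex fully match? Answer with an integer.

1. "rpppprpr" → match
2. "prprprpr" → match
3. "qrpprpprr" → no match
4. "rrprpr" → match
5. "rppqpprr" → no match
6. "ppp" → no match
Total matched: 3

3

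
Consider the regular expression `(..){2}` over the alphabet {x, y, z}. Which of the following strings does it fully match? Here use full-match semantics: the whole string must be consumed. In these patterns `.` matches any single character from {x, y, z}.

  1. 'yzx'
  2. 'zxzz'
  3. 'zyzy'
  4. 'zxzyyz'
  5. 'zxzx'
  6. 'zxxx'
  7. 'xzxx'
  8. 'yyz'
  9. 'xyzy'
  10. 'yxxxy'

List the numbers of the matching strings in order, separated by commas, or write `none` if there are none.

2, 3, 5, 6, 7, 9

1 → no match
2 → match
3 → match
4 → no match
5 → match
6 → match
7 → match
8 → no match
9 → match
10 → no match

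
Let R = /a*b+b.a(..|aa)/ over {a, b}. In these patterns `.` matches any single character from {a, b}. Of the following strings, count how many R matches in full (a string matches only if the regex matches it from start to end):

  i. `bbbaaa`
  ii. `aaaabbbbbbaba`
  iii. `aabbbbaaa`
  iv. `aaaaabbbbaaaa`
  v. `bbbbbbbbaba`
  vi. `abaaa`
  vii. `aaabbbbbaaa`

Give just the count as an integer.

i → match
ii → match
iii → match
iv → match
v → match
vi → no match
vii → match
Total matched: 6

6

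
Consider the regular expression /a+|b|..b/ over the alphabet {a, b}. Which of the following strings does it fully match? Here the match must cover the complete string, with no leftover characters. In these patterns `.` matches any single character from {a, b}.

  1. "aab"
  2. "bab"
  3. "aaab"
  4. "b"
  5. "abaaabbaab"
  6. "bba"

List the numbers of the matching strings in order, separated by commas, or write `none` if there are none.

1 → match
2 → match
3 → no match
4 → match
5 → no match
6 → no match

1, 2, 4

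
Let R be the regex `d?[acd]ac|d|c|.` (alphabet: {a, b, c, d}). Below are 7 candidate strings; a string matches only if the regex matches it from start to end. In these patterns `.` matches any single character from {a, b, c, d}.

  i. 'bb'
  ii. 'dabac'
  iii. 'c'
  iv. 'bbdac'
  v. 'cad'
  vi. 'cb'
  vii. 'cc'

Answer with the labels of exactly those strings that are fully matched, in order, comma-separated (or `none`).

i → no match
ii → no match
iii → match
iv → no match
v → no match
vi → no match
vii → no match

iii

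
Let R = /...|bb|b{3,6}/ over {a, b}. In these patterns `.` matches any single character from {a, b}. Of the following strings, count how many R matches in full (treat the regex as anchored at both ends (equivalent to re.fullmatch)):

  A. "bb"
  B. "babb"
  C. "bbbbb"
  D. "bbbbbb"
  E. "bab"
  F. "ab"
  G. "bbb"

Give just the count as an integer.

A → match
B → no match
C → match
D → match
E → match
F → no match
G → match
Total matched: 5

5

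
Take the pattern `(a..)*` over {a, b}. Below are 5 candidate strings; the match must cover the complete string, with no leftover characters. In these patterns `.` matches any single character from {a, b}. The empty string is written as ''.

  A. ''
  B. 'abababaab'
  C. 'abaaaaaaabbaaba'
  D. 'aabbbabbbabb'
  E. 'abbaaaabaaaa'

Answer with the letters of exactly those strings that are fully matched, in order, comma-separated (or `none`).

A, E

A → match
B → no match
C → no match
D → no match
E → match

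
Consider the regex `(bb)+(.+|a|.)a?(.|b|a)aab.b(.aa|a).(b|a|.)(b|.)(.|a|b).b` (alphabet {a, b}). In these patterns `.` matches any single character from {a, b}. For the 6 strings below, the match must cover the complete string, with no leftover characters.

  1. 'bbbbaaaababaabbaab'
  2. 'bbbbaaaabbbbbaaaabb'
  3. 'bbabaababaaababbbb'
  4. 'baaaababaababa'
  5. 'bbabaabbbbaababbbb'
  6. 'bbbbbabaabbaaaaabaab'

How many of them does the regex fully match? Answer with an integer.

3

1 → match
2 → no match
3 → match
4 → no match — must start with 'bb'
5 → match
6 → no match
Total matched: 3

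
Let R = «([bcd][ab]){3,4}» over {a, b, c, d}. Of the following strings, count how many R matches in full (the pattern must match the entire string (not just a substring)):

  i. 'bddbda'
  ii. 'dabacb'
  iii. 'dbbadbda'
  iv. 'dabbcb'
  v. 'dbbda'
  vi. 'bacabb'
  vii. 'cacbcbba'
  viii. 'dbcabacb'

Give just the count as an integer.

i → no match
ii → match
iii → match
iv → match
v → no match
vi → match
vii → match
viii → match
Total matched: 6

6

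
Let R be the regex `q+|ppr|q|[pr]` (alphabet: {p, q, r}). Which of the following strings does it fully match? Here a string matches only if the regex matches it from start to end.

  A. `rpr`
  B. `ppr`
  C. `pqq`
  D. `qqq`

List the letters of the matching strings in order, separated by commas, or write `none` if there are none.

B, D

A → no match
B → match
C → no match
D → match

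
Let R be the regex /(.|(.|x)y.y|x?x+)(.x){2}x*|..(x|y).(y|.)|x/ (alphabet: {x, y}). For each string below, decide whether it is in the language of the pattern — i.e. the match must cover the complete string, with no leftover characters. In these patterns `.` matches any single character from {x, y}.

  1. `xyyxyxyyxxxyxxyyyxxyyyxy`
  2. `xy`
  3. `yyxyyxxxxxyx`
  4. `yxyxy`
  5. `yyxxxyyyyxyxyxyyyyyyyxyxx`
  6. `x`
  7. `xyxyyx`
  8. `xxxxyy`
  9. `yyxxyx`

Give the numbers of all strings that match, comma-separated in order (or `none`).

4, 6

1 → no match
2 → no match
3 → no match
4 → match
5 → no match
6 → match
7 → no match
8 → no match
9 → no match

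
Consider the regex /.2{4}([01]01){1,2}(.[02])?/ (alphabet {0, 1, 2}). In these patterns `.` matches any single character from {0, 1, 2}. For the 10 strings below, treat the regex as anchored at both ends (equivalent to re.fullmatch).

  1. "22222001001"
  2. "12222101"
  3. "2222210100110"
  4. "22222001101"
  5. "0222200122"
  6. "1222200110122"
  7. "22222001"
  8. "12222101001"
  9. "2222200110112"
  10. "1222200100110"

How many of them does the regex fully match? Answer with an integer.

10

1. "22222001001" → match
2. "12222101" → match
3 → match
4. "22222001101" → match
5. "0222200122" → match
6 → match
7. "22222001" → match
8. "12222101001" → match
9 → match
10 → match
Total matched: 10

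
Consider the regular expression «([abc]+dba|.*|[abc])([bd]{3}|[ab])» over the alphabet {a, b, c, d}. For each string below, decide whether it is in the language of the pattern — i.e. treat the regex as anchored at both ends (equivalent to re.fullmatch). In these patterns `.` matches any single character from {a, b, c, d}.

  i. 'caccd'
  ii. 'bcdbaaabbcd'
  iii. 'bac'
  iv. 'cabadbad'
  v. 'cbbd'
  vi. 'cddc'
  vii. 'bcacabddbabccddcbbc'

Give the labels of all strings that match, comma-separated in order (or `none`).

v

i → no match
ii → no match
iii → no match
iv → no match
v → match
vi → no match
vii → no match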